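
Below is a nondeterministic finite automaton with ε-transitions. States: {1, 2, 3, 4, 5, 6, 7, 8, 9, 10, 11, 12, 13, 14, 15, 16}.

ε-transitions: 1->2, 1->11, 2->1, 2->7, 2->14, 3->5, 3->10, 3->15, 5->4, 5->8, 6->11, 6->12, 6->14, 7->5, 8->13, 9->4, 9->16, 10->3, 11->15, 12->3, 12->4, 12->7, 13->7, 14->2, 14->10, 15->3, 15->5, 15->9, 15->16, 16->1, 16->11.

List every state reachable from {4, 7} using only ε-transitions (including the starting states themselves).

Start with {4, 7}.
From 7 via ε: add 5.
From 5 via ε: add 8.
From 8 via ε: add 13.
No new states can be added; the closed set is {4, 5, 7, 8, 13}.

{4, 5, 7, 8, 13}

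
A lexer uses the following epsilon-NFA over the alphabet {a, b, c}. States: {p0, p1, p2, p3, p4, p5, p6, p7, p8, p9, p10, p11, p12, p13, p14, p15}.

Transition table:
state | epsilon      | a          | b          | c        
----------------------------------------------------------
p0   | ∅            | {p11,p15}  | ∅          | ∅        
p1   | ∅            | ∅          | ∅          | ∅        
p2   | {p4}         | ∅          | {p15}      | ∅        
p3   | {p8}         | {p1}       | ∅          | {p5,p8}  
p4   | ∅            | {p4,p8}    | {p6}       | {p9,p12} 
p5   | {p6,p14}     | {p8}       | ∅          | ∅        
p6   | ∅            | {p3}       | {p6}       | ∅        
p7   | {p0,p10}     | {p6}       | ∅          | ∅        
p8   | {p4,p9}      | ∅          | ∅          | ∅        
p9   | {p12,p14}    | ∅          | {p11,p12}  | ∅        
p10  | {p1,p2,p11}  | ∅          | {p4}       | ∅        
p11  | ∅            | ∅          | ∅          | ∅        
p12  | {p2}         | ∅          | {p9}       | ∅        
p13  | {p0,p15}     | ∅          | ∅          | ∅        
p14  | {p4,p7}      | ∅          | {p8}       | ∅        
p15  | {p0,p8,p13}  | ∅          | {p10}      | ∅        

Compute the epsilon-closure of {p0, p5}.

Start with {p0, p5}.
From p5 via epsilon: add p6, p14.
From p14 via epsilon: add p4, p7.
From p7 via epsilon: add p10.
From p10 via epsilon: add p1, p2, p11.
No new states can be added; the closed set is {p0, p1, p2, p4, p5, p6, p7, p10, p11, p14}.

{p0, p1, p2, p4, p5, p6, p7, p10, p11, p14}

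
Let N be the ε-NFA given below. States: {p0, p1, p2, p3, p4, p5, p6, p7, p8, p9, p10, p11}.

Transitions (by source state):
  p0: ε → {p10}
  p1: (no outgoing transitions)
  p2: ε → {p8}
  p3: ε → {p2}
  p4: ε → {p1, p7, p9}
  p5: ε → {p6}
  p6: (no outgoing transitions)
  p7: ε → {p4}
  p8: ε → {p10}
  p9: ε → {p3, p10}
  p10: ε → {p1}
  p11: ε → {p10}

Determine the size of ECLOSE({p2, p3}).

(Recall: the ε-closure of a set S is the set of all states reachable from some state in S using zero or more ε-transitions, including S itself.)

5

Start with {p2, p3}.
From p2 via ε: add p8.
From p8 via ε: add p10.
From p10 via ε: add p1.
ε-closure = {p1, p2, p3, p8, p10}, which has 5 states.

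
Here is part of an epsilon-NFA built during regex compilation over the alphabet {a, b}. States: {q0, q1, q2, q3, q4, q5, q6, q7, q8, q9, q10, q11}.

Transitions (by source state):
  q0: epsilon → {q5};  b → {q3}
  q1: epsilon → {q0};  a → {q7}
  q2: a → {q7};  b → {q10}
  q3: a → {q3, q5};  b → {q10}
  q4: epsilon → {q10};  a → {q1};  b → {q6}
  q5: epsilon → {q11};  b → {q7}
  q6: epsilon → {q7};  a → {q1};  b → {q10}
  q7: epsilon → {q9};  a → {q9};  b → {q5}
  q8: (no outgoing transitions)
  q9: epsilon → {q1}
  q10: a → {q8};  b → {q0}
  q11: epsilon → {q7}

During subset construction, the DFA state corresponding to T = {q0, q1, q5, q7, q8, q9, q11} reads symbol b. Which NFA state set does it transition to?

{q0, q1, q3, q5, q7, q9, q11}

q0 on b → {q3}.
q5 on b → {q7}.
q7 on b → {q5}.
No b-transition from q1, q8, q9, q11.
Union after reading b: {q3, q5, q7}.
Now take the epsilon-closure:
From q5 via epsilon: add q11.
From q7 via epsilon: add q9.
From q9 via epsilon: add q1.
From q1 via epsilon: add q0.
No new states can be added; the closed set is {q0, q1, q3, q5, q7, q9, q11}.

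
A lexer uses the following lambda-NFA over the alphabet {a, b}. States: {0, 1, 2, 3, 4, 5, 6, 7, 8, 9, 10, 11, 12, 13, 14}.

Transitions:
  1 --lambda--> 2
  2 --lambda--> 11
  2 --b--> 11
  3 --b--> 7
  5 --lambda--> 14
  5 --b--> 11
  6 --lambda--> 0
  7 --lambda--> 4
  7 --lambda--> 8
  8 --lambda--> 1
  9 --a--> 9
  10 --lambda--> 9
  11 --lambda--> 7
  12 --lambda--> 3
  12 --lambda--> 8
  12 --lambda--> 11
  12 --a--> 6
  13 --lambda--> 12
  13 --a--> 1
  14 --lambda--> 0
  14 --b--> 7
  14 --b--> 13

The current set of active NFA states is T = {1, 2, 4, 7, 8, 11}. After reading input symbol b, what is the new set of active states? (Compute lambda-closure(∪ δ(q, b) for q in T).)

{1, 2, 4, 7, 8, 11}

2 on b → {11}.
No b-transition from 1, 4, 7, 8, 11.
Union after reading b: {11}.
Now take the lambda-closure:
From 11 via lambda: add 7.
From 7 via lambda: add 4, 8.
From 8 via lambda: add 1.
From 1 via lambda: add 2.
No new states can be added; the closed set is {1, 2, 4, 7, 8, 11}.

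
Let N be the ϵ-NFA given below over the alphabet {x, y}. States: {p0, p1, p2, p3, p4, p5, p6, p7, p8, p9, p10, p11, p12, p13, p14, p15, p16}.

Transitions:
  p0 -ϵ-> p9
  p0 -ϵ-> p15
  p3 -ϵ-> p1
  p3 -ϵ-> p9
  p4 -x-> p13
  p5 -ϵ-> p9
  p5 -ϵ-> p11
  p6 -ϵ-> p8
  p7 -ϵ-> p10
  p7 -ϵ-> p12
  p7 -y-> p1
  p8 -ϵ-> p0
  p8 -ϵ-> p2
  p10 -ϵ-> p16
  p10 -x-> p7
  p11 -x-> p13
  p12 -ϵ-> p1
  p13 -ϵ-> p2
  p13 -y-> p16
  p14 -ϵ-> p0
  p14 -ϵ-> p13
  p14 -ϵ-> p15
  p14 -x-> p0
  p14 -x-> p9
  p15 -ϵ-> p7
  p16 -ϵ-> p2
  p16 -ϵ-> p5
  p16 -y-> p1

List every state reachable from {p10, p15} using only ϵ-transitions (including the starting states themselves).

Start with {p10, p15}.
From p10 via ϵ: add p16.
From p15 via ϵ: add p7.
From p7 via ϵ: add p12.
From p16 via ϵ: add p2, p5.
From p5 via ϵ: add p9, p11.
From p12 via ϵ: add p1.
No new states can be added; the closed set is {p1, p2, p5, p7, p9, p10, p11, p12, p15, p16}.

{p1, p2, p5, p7, p9, p10, p11, p12, p15, p16}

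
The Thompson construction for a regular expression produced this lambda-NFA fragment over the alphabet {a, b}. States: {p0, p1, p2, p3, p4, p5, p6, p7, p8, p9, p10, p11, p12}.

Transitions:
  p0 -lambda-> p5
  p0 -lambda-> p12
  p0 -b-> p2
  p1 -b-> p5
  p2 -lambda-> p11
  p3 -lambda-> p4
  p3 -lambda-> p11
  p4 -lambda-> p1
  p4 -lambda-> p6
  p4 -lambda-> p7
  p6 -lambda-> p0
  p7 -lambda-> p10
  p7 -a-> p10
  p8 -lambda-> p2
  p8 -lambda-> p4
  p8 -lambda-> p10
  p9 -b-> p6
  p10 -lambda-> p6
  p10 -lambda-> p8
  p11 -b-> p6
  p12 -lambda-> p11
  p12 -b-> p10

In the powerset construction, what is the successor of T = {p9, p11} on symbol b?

p9 on b → {p6}.
p11 on b → {p6}.
Union after reading b: {p6}.
Now take the lambda-closure:
From p6 via lambda: add p0.
From p0 via lambda: add p5, p12.
From p12 via lambda: add p11.
No new states can be added; the closed set is {p0, p5, p6, p11, p12}.

{p0, p5, p6, p11, p12}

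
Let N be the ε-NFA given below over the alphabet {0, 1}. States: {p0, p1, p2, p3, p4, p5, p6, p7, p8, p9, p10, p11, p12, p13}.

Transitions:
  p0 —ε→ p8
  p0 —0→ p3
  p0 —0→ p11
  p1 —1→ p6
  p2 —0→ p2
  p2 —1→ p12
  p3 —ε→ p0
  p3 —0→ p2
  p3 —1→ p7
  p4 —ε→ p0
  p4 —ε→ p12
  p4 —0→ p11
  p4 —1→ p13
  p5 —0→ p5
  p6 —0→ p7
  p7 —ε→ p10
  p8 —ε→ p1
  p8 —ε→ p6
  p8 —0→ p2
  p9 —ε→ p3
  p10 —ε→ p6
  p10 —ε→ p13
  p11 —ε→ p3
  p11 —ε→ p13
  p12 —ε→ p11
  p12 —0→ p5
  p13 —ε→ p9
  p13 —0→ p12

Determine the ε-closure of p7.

{p0, p1, p3, p6, p7, p8, p9, p10, p13}

Start with {p7}.
From p7 via ε: add p10.
From p10 via ε: add p6, p13.
From p13 via ε: add p9.
From p9 via ε: add p3.
From p3 via ε: add p0.
From p0 via ε: add p8.
From p8 via ε: add p1.
No new states can be added; the closed set is {p0, p1, p3, p6, p7, p8, p9, p10, p13}.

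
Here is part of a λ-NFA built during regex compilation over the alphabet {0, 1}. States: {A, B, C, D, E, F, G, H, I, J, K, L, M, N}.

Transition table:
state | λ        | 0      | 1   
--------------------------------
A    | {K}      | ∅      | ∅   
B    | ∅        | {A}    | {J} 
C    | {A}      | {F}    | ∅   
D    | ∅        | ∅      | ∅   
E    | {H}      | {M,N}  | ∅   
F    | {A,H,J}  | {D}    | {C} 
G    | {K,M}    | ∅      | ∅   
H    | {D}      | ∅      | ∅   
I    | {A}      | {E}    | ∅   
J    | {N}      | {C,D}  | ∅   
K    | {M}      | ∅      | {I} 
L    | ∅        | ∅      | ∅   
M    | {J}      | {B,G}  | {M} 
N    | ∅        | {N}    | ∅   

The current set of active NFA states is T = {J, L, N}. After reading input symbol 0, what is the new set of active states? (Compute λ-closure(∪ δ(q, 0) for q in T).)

J on 0 → {C, D}.
N on 0 → {N}.
No 0-transition from L.
Union after reading 0: {C, D, N}.
Now take the λ-closure:
From C via λ: add A.
From A via λ: add K.
From K via λ: add M.
From M via λ: add J.
No new states can be added; the closed set is {A, C, D, J, K, M, N}.

{A, C, D, J, K, M, N}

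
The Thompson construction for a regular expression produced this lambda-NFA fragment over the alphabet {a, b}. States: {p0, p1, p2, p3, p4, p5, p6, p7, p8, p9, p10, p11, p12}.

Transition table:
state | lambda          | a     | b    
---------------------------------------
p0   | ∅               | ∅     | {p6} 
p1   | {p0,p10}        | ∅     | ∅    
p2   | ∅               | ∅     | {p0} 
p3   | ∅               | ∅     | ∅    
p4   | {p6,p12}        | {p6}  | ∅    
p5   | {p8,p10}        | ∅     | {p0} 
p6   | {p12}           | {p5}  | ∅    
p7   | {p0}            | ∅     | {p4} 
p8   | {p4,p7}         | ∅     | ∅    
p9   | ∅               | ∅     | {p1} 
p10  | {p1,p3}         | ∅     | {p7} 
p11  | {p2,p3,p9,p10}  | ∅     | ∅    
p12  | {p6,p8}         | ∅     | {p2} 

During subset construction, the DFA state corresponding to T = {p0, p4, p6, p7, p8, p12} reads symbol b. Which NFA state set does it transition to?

p0 on b → {p6}.
p7 on b → {p4}.
p12 on b → {p2}.
No b-transition from p4, p6, p8.
Union after reading b: {p2, p4, p6}.
Now take the lambda-closure:
From p4 via lambda: add p12.
From p12 via lambda: add p8.
From p8 via lambda: add p7.
From p7 via lambda: add p0.
No new states can be added; the closed set is {p0, p2, p4, p6, p7, p8, p12}.

{p0, p2, p4, p6, p7, p8, p12}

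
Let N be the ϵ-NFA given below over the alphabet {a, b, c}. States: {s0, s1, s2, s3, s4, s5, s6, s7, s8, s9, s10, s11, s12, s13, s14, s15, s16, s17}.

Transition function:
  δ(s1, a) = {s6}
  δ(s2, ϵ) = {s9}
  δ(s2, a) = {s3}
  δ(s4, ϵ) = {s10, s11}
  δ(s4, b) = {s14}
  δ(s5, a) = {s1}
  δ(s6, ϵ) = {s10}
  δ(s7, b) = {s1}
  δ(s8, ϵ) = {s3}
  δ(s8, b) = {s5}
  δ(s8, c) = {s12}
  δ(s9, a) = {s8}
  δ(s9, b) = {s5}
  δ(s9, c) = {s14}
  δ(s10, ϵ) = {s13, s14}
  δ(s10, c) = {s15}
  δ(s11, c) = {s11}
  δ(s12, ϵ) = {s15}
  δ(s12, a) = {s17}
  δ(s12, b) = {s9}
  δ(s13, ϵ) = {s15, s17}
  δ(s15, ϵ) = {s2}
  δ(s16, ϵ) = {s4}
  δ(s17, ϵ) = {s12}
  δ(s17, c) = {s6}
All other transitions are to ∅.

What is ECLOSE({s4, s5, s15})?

Start with {s4, s5, s15}.
From s4 via ϵ: add s10, s11.
From s15 via ϵ: add s2.
From s2 via ϵ: add s9.
From s10 via ϵ: add s13, s14.
From s13 via ϵ: add s17.
From s17 via ϵ: add s12.
No new states can be added; the closed set is {s2, s4, s5, s9, s10, s11, s12, s13, s14, s15, s17}.

{s2, s4, s5, s9, s10, s11, s12, s13, s14, s15, s17}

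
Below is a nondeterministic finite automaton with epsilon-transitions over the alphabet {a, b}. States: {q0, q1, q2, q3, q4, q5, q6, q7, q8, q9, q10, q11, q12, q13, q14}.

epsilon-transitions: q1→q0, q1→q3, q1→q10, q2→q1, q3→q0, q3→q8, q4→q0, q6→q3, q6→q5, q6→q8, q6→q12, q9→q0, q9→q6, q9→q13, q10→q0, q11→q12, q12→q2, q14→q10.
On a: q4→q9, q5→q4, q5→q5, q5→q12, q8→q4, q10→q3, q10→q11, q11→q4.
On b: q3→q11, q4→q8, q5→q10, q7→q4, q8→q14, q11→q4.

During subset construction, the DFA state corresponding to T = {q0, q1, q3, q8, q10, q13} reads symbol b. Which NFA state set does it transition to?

q3 on b → {q11}.
q8 on b → {q14}.
No b-transition from q0, q1, q10, q13.
Union after reading b: {q11, q14}.
Now take the epsilon-closure:
From q11 via epsilon: add q12.
From q14 via epsilon: add q10.
From q10 via epsilon: add q0.
From q12 via epsilon: add q2.
From q2 via epsilon: add q1.
From q1 via epsilon: add q3.
From q3 via epsilon: add q8.
No new states can be added; the closed set is {q0, q1, q2, q3, q8, q10, q11, q12, q14}.

{q0, q1, q2, q3, q8, q10, q11, q12, q14}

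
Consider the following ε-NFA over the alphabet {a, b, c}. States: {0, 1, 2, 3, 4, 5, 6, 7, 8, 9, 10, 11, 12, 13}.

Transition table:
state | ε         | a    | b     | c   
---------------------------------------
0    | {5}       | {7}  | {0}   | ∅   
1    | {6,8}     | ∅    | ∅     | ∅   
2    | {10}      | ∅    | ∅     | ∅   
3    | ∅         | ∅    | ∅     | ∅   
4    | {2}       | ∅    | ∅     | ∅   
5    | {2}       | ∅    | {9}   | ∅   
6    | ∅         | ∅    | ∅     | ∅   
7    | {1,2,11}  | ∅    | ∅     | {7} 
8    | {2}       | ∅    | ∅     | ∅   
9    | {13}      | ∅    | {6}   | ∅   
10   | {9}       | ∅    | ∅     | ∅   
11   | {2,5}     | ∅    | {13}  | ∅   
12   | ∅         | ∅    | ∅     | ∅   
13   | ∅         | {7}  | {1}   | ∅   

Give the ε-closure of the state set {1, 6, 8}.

{1, 2, 6, 8, 9, 10, 13}

Start with {1, 6, 8}.
From 8 via ε: add 2.
From 2 via ε: add 10.
From 10 via ε: add 9.
From 9 via ε: add 13.
No new states can be added; the closed set is {1, 2, 6, 8, 9, 10, 13}.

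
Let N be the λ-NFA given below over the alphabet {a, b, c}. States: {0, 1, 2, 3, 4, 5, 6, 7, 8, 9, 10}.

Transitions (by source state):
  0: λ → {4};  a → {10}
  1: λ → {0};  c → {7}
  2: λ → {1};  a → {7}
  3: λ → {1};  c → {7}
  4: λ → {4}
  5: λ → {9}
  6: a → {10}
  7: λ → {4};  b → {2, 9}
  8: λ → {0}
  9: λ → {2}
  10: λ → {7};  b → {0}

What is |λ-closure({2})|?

Start with {2}.
From 2 via λ: add 1.
From 1 via λ: add 0.
From 0 via λ: add 4.
λ-closure = {0, 1, 2, 4}, which has 4 states.

4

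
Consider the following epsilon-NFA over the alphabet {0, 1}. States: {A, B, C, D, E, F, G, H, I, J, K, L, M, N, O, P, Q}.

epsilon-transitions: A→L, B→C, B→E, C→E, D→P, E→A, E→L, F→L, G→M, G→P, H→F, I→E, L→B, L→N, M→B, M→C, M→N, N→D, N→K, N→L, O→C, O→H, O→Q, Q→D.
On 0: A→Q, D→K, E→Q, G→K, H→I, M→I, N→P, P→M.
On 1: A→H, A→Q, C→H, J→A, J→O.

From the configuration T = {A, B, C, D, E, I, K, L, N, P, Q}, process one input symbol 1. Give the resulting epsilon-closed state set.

{A, B, C, D, E, F, H, K, L, N, P, Q}

A on 1 → {H, Q}.
C on 1 → {H}.
No 1-transition from B, D, E, I, K, L, N, P, Q.
Union after reading 1: {H, Q}.
Now take the epsilon-closure:
From H via epsilon: add F.
From Q via epsilon: add D.
From D via epsilon: add P.
From F via epsilon: add L.
From L via epsilon: add B, N.
From B via epsilon: add C, E.
From N via epsilon: add K.
From E via epsilon: add A.
No new states can be added; the closed set is {A, B, C, D, E, F, H, K, L, N, P, Q}.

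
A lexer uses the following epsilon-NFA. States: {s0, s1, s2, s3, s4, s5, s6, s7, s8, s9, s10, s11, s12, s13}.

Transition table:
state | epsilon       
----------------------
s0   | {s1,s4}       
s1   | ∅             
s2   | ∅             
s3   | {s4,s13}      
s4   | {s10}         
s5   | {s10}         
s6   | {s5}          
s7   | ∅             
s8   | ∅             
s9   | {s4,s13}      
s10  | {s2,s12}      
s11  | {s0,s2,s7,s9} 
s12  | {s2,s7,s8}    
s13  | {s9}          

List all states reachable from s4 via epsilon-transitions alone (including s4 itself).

Start with {s4}.
From s4 via epsilon: add s10.
From s10 via epsilon: add s2, s12.
From s12 via epsilon: add s7, s8.
No new states can be added; the closed set is {s2, s4, s7, s8, s10, s12}.

{s2, s4, s7, s8, s10, s12}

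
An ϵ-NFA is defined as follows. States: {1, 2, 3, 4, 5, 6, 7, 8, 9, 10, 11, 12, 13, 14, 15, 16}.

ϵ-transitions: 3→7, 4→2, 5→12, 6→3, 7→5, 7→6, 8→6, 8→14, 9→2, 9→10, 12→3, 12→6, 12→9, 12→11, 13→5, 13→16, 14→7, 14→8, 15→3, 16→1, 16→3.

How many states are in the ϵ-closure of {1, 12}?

Start with {1, 12}.
From 12 via ϵ: add 3, 6, 9, 11.
From 3 via ϵ: add 7.
From 9 via ϵ: add 2, 10.
From 7 via ϵ: add 5.
ϵ-closure = {1, 2, 3, 5, 6, 7, 9, 10, 11, 12}, which has 10 states.

10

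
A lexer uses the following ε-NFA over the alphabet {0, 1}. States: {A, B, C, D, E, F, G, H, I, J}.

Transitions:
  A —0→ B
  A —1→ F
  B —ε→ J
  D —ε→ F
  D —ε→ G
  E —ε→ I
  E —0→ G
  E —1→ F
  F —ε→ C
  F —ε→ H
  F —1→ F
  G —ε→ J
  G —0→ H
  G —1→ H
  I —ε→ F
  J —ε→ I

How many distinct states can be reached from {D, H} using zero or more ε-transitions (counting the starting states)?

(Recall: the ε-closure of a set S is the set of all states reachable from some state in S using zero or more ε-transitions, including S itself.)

7

Start with {D, H}.
From D via ε: add F, G.
From F via ε: add C.
From G via ε: add J.
From J via ε: add I.
ε-closure = {C, D, F, G, H, I, J}, which has 7 states.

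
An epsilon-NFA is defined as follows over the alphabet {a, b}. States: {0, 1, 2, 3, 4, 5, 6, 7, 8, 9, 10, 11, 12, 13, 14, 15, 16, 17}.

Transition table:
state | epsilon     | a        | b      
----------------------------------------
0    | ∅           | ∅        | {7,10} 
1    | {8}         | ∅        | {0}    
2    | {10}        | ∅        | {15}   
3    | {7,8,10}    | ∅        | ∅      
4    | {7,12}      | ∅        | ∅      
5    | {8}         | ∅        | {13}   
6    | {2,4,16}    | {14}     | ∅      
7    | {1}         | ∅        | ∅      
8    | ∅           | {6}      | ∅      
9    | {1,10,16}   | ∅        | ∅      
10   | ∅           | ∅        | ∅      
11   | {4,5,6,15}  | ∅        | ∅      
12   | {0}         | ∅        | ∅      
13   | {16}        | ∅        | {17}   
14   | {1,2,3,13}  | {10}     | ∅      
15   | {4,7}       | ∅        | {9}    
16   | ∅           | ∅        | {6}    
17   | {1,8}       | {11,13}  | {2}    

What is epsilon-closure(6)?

Start with {6}.
From 6 via epsilon: add 2, 4, 16.
From 2 via epsilon: add 10.
From 4 via epsilon: add 7, 12.
From 7 via epsilon: add 1.
From 12 via epsilon: add 0.
From 1 via epsilon: add 8.
No new states can be added; the closed set is {0, 1, 2, 4, 6, 7, 8, 10, 12, 16}.

{0, 1, 2, 4, 6, 7, 8, 10, 12, 16}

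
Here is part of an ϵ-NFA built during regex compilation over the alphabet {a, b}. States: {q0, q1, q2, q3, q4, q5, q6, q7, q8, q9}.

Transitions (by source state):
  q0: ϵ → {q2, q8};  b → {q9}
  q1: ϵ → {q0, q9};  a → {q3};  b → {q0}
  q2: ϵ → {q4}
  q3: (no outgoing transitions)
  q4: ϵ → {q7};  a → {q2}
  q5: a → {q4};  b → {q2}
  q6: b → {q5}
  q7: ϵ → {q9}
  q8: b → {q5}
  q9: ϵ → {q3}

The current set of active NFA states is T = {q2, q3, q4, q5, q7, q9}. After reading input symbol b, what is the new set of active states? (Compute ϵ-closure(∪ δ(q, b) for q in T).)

{q2, q3, q4, q7, q9}

q5 on b → {q2}.
No b-transition from q2, q3, q4, q7, q9.
Union after reading b: {q2}.
Now take the ϵ-closure:
From q2 via ϵ: add q4.
From q4 via ϵ: add q7.
From q7 via ϵ: add q9.
From q9 via ϵ: add q3.
No new states can be added; the closed set is {q2, q3, q4, q7, q9}.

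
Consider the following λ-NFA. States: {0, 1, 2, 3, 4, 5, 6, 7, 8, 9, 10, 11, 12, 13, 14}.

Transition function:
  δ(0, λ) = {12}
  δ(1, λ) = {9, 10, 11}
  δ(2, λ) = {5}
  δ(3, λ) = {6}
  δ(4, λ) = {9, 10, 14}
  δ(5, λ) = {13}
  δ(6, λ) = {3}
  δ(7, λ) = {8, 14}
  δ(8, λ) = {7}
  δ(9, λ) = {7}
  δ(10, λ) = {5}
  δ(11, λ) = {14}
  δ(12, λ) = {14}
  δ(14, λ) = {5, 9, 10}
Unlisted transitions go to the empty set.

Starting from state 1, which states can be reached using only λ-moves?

{1, 5, 7, 8, 9, 10, 11, 13, 14}

Start with {1}.
From 1 via λ: add 9, 10, 11.
From 9 via λ: add 7.
From 10 via λ: add 5.
From 11 via λ: add 14.
From 5 via λ: add 13.
From 7 via λ: add 8.
No new states can be added; the closed set is {1, 5, 7, 8, 9, 10, 11, 13, 14}.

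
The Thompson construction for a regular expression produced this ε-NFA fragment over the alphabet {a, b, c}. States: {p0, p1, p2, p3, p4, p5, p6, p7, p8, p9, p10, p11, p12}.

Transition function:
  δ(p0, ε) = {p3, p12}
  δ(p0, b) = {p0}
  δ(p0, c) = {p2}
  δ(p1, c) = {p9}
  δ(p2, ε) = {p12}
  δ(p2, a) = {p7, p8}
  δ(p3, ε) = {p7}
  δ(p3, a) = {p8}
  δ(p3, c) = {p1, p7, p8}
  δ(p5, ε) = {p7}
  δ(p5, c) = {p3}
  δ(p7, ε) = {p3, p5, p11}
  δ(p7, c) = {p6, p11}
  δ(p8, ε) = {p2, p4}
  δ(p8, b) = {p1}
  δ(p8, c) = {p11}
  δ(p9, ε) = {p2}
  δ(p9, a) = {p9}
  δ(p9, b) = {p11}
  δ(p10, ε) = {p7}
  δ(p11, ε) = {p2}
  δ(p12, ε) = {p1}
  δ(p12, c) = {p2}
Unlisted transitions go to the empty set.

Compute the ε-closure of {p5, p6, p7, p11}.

{p1, p2, p3, p5, p6, p7, p11, p12}

Start with {p5, p6, p7, p11}.
From p7 via ε: add p3.
From p11 via ε: add p2.
From p2 via ε: add p12.
From p12 via ε: add p1.
No new states can be added; the closed set is {p1, p2, p3, p5, p6, p7, p11, p12}.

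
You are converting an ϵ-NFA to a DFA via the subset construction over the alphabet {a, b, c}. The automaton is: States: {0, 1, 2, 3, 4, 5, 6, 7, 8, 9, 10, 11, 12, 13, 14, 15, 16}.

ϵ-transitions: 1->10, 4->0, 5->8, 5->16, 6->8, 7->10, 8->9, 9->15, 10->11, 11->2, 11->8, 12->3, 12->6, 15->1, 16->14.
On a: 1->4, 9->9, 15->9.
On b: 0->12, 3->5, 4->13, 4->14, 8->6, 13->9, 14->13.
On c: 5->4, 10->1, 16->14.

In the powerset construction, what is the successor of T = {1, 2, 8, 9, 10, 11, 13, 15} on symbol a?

1 on a → {4}.
9 on a → {9}.
15 on a → {9}.
No a-transition from 2, 8, 10, 11, 13.
Union after reading a: {4, 9}.
Now take the ϵ-closure:
From 4 via ϵ: add 0.
From 9 via ϵ: add 15.
From 15 via ϵ: add 1.
From 1 via ϵ: add 10.
From 10 via ϵ: add 11.
From 11 via ϵ: add 2, 8.
No new states can be added; the closed set is {0, 1, 2, 4, 8, 9, 10, 11, 15}.

{0, 1, 2, 4, 8, 9, 10, 11, 15}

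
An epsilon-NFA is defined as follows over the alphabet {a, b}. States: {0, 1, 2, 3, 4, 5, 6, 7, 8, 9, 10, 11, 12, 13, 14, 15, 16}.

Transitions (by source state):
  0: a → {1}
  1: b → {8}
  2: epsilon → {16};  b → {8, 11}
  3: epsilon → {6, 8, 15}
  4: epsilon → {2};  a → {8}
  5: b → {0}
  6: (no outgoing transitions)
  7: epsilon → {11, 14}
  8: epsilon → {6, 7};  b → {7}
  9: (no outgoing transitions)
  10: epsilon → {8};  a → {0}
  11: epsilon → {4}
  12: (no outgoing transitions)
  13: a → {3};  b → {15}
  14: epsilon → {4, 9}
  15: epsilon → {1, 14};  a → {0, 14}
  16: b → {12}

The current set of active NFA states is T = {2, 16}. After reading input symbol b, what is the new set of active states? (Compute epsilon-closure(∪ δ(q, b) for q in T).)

2 on b → {8, 11}.
16 on b → {12}.
Union after reading b: {8, 11, 12}.
Now take the epsilon-closure:
From 8 via epsilon: add 6, 7.
From 11 via epsilon: add 4.
From 4 via epsilon: add 2.
From 7 via epsilon: add 14.
From 2 via epsilon: add 16.
From 14 via epsilon: add 9.
No new states can be added; the closed set is {2, 4, 6, 7, 8, 9, 11, 12, 14, 16}.

{2, 4, 6, 7, 8, 9, 11, 12, 14, 16}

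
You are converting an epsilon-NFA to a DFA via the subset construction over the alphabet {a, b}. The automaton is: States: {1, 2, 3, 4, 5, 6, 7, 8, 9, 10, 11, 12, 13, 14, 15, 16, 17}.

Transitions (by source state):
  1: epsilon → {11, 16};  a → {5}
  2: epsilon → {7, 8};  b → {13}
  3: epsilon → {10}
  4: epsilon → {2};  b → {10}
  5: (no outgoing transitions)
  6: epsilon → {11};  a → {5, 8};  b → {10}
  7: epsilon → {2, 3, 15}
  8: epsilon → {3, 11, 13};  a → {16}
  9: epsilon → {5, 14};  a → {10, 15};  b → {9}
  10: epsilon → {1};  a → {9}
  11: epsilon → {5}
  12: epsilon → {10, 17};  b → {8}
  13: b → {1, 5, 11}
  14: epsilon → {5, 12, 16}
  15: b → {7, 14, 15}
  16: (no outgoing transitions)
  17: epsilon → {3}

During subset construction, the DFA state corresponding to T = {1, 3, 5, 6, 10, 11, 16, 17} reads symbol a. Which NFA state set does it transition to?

{1, 3, 5, 8, 9, 10, 11, 12, 13, 14, 16, 17}

1 on a → {5}.
6 on a → {5, 8}.
10 on a → {9}.
No a-transition from 3, 5, 11, 16, 17.
Union after reading a: {5, 8, 9}.
Now take the epsilon-closure:
From 8 via epsilon: add 3, 11, 13.
From 9 via epsilon: add 14.
From 3 via epsilon: add 10.
From 14 via epsilon: add 12, 16.
From 10 via epsilon: add 1.
From 12 via epsilon: add 17.
No new states can be added; the closed set is {1, 3, 5, 8, 9, 10, 11, 12, 13, 14, 16, 17}.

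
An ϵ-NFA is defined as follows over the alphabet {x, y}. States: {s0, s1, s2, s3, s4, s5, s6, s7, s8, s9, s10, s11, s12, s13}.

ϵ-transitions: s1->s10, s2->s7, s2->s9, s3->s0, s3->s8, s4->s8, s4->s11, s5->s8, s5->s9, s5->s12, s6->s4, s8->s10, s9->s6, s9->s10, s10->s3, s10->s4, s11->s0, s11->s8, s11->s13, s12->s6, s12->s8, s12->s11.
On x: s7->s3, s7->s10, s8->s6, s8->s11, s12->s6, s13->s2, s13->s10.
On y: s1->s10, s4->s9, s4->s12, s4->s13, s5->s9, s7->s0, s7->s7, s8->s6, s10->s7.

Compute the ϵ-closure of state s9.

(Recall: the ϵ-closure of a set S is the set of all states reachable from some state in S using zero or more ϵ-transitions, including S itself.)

{s0, s3, s4, s6, s8, s9, s10, s11, s13}

Start with {s9}.
From s9 via ϵ: add s6, s10.
From s6 via ϵ: add s4.
From s10 via ϵ: add s3.
From s3 via ϵ: add s0, s8.
From s4 via ϵ: add s11.
From s11 via ϵ: add s13.
No new states can be added; the closed set is {s0, s3, s4, s6, s8, s9, s10, s11, s13}.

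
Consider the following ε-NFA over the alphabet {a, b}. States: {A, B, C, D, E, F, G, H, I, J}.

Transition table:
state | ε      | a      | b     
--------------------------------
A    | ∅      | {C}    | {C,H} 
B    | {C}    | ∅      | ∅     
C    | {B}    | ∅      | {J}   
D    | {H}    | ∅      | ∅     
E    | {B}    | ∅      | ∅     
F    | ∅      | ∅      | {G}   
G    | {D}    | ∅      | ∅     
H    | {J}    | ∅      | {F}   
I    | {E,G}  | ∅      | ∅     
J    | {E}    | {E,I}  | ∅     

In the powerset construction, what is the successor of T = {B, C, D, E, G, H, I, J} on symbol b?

{B, C, E, F, J}

C on b → {J}.
H on b → {F}.
No b-transition from B, D, E, G, I, J.
Union after reading b: {F, J}.
Now take the ε-closure:
From J via ε: add E.
From E via ε: add B.
From B via ε: add C.
No new states can be added; the closed set is {B, C, E, F, J}.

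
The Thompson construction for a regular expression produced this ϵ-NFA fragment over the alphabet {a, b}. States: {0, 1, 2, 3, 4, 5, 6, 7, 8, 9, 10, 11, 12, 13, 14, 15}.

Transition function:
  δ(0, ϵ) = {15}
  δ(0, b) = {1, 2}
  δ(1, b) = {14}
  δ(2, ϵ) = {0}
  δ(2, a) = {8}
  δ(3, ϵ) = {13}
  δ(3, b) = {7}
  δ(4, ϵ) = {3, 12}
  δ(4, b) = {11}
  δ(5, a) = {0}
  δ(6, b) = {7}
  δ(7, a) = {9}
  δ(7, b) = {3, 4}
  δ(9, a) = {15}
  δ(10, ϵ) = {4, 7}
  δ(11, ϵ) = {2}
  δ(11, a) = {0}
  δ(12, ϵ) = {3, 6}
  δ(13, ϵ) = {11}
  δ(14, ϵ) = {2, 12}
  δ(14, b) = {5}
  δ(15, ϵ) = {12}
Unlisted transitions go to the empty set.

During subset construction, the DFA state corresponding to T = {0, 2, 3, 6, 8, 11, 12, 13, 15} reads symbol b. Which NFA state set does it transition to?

0 on b → {1, 2}.
3 on b → {7}.
6 on b → {7}.
No b-transition from 2, 8, 11, 12, 13, 15.
Union after reading b: {1, 2, 7}.
Now take the ϵ-closure:
From 2 via ϵ: add 0.
From 0 via ϵ: add 15.
From 15 via ϵ: add 12.
From 12 via ϵ: add 3, 6.
From 3 via ϵ: add 13.
From 13 via ϵ: add 11.
No new states can be added; the closed set is {0, 1, 2, 3, 6, 7, 11, 12, 13, 15}.

{0, 1, 2, 3, 6, 7, 11, 12, 13, 15}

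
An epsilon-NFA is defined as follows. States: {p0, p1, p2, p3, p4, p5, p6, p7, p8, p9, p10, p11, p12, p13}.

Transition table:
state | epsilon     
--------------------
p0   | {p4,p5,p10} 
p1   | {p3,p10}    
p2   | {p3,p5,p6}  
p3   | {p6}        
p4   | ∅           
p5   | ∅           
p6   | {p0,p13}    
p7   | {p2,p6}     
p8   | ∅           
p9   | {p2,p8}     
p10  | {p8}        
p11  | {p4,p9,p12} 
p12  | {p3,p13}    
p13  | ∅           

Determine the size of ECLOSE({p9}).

10

Start with {p9}.
From p9 via epsilon: add p2, p8.
From p2 via epsilon: add p3, p5, p6.
From p6 via epsilon: add p0, p13.
From p0 via epsilon: add p4, p10.
epsilon-closure = {p0, p2, p3, p4, p5, p6, p8, p9, p10, p13}, which has 10 states.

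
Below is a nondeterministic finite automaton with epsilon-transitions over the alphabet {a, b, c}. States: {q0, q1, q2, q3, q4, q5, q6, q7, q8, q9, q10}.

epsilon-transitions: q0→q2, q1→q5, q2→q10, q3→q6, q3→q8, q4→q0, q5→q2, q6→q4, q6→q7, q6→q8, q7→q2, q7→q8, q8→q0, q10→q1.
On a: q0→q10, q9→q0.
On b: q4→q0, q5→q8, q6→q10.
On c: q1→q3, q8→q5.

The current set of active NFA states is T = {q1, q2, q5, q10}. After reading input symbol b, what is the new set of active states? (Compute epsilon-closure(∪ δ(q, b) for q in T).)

q5 on b → {q8}.
No b-transition from q1, q2, q10.
Union after reading b: {q8}.
Now take the epsilon-closure:
From q8 via epsilon: add q0.
From q0 via epsilon: add q2.
From q2 via epsilon: add q10.
From q10 via epsilon: add q1.
From q1 via epsilon: add q5.
No new states can be added; the closed set is {q0, q1, q2, q5, q8, q10}.

{q0, q1, q2, q5, q8, q10}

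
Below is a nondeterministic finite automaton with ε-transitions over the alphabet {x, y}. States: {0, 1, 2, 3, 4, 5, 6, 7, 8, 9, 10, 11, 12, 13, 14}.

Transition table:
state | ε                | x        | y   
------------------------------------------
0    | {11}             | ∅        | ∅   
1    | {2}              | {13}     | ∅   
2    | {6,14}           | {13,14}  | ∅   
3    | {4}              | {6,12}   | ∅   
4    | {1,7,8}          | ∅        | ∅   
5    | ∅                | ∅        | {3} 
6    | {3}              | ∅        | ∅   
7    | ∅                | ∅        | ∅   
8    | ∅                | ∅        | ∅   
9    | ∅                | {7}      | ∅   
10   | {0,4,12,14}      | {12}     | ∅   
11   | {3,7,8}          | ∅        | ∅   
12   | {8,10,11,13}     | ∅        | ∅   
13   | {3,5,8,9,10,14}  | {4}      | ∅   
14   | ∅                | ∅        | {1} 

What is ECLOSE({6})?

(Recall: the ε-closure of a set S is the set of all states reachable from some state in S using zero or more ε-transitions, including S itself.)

{1, 2, 3, 4, 6, 7, 8, 14}

Start with {6}.
From 6 via ε: add 3.
From 3 via ε: add 4.
From 4 via ε: add 1, 7, 8.
From 1 via ε: add 2.
From 2 via ε: add 14.
No new states can be added; the closed set is {1, 2, 3, 4, 6, 7, 8, 14}.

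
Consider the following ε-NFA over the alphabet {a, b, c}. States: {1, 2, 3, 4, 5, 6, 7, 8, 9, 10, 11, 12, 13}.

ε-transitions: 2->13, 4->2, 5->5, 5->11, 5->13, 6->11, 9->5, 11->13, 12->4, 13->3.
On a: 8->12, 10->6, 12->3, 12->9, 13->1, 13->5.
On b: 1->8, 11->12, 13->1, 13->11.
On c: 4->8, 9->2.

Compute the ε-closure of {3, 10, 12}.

Start with {3, 10, 12}.
From 12 via ε: add 4.
From 4 via ε: add 2.
From 2 via ε: add 13.
No new states can be added; the closed set is {2, 3, 4, 10, 12, 13}.

{2, 3, 4, 10, 12, 13}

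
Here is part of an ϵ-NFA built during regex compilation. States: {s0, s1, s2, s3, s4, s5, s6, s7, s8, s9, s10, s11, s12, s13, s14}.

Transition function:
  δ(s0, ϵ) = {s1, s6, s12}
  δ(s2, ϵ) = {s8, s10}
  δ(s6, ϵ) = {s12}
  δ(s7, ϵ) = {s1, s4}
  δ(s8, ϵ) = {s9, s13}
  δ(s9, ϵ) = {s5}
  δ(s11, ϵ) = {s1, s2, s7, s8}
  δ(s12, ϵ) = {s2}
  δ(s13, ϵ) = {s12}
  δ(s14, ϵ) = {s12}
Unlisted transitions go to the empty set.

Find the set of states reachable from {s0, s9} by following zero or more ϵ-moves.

{s0, s1, s2, s5, s6, s8, s9, s10, s12, s13}

Start with {s0, s9}.
From s0 via ϵ: add s1, s6, s12.
From s9 via ϵ: add s5.
From s12 via ϵ: add s2.
From s2 via ϵ: add s8, s10.
From s8 via ϵ: add s13.
No new states can be added; the closed set is {s0, s1, s2, s5, s6, s8, s9, s10, s12, s13}.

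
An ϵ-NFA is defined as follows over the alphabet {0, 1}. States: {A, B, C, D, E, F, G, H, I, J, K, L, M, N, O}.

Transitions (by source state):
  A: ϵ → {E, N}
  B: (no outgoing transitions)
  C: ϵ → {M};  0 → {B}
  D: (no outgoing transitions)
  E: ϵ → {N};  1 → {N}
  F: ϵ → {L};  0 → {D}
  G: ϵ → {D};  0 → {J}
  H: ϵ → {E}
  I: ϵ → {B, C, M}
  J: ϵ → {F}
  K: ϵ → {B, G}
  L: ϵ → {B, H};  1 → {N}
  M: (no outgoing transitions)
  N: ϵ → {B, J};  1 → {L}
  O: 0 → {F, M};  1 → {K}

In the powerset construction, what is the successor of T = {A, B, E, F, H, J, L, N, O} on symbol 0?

{B, D, E, F, H, J, L, M, N}

F on 0 → {D}.
O on 0 → {F, M}.
No 0-transition from A, B, E, H, J, L, N.
Union after reading 0: {D, F, M}.
Now take the ϵ-closure:
From F via ϵ: add L.
From L via ϵ: add B, H.
From H via ϵ: add E.
From E via ϵ: add N.
From N via ϵ: add J.
No new states can be added; the closed set is {B, D, E, F, H, J, L, M, N}.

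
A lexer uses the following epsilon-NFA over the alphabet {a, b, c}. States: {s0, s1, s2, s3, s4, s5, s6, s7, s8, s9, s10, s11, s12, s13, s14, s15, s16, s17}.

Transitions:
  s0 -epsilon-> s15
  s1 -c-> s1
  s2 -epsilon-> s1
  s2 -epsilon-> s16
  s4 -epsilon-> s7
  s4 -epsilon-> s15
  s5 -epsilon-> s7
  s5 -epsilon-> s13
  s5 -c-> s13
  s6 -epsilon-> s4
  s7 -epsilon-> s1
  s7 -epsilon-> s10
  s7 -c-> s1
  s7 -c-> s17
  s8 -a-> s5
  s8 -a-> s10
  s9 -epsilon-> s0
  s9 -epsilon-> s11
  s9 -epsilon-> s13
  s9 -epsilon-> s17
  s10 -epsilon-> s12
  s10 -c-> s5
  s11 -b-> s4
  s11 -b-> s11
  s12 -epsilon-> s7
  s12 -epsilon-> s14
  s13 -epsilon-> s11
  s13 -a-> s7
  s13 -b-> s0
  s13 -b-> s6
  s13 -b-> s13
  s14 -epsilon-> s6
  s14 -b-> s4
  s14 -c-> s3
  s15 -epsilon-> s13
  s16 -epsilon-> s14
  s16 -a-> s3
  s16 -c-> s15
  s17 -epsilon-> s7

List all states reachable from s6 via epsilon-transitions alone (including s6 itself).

Start with {s6}.
From s6 via epsilon: add s4.
From s4 via epsilon: add s7, s15.
From s7 via epsilon: add s1, s10.
From s15 via epsilon: add s13.
From s10 via epsilon: add s12.
From s13 via epsilon: add s11.
From s12 via epsilon: add s14.
No new states can be added; the closed set is {s1, s4, s6, s7, s10, s11, s12, s13, s14, s15}.

{s1, s4, s6, s7, s10, s11, s12, s13, s14, s15}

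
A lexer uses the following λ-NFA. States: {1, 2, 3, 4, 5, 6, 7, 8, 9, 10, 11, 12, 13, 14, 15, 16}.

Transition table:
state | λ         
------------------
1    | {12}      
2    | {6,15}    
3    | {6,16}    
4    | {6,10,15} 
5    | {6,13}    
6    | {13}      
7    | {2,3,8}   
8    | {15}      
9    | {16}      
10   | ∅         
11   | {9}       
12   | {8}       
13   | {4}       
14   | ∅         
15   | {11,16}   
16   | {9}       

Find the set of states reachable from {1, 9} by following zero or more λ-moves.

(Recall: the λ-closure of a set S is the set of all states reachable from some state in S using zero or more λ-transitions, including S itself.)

{1, 8, 9, 11, 12, 15, 16}

Start with {1, 9}.
From 1 via λ: add 12.
From 9 via λ: add 16.
From 12 via λ: add 8.
From 8 via λ: add 15.
From 15 via λ: add 11.
No new states can be added; the closed set is {1, 8, 9, 11, 12, 15, 16}.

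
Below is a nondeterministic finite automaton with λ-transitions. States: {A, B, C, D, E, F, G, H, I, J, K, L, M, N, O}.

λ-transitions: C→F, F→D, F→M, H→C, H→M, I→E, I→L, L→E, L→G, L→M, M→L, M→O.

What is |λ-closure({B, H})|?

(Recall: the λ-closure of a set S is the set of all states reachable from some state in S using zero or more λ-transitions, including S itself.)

Start with {B, H}.
From H via λ: add C, M.
From C via λ: add F.
From M via λ: add L, O.
From F via λ: add D.
From L via λ: add E, G.
λ-closure = {B, C, D, E, F, G, H, L, M, O}, which has 10 states.

10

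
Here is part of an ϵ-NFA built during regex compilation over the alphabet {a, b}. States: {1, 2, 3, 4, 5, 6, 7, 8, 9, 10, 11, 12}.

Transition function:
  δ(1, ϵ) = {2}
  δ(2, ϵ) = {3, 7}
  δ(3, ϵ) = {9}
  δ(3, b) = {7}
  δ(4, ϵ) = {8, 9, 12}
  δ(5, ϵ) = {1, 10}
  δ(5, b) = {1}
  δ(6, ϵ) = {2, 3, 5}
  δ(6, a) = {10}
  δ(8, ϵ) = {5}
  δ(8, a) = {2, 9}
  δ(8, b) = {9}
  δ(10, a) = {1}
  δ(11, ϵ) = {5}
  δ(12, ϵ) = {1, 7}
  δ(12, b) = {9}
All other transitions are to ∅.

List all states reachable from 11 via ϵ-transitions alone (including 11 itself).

Start with {11}.
From 11 via ϵ: add 5.
From 5 via ϵ: add 1, 10.
From 1 via ϵ: add 2.
From 2 via ϵ: add 3, 7.
From 3 via ϵ: add 9.
No new states can be added; the closed set is {1, 2, 3, 5, 7, 9, 10, 11}.

{1, 2, 3, 5, 7, 9, 10, 11}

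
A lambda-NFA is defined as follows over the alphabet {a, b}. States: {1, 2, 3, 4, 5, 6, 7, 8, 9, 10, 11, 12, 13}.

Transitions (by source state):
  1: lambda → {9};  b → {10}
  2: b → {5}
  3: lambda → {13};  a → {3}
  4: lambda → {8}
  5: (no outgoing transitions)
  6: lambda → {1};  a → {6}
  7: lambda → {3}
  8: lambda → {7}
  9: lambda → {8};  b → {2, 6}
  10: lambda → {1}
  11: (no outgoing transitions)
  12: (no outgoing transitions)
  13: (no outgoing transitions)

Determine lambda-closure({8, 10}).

Start with {8, 10}.
From 8 via lambda: add 7.
From 10 via lambda: add 1.
From 1 via lambda: add 9.
From 7 via lambda: add 3.
From 3 via lambda: add 13.
No new states can be added; the closed set is {1, 3, 7, 8, 9, 10, 13}.

{1, 3, 7, 8, 9, 10, 13}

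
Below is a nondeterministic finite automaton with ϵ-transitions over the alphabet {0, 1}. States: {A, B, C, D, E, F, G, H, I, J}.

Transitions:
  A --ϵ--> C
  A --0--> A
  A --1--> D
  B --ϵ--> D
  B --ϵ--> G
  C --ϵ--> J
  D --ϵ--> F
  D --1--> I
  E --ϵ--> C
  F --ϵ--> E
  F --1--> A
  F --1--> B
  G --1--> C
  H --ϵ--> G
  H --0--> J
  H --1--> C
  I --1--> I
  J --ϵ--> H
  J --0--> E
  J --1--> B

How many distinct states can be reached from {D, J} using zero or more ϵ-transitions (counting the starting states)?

7

Start with {D, J}.
From D via ϵ: add F.
From J via ϵ: add H.
From F via ϵ: add E.
From H via ϵ: add G.
From E via ϵ: add C.
ϵ-closure = {C, D, E, F, G, H, J}, which has 7 states.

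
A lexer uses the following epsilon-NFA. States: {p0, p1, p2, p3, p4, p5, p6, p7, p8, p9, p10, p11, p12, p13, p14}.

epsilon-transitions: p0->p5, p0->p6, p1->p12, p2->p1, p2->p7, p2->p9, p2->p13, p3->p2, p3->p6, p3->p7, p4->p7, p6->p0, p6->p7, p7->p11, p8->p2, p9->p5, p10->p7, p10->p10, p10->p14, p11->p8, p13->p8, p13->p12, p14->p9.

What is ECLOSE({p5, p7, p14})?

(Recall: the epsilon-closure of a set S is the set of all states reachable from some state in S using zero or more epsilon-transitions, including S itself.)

Start with {p5, p7, p14}.
From p7 via epsilon: add p11.
From p14 via epsilon: add p9.
From p11 via epsilon: add p8.
From p8 via epsilon: add p2.
From p2 via epsilon: add p1, p13.
From p1 via epsilon: add p12.
No new states can be added; the closed set is {p1, p2, p5, p7, p8, p9, p11, p12, p13, p14}.

{p1, p2, p5, p7, p8, p9, p11, p12, p13, p14}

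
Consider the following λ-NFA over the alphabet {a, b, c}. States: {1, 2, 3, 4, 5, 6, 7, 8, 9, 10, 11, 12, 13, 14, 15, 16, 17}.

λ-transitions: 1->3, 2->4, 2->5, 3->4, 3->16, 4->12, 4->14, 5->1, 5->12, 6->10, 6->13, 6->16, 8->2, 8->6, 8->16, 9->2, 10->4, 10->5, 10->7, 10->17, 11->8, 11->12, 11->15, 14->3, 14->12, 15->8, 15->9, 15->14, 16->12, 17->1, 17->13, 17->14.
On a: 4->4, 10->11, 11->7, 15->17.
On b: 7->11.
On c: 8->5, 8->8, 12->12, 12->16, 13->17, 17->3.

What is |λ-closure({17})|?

8

Start with {17}.
From 17 via λ: add 1, 13, 14.
From 1 via λ: add 3.
From 14 via λ: add 12.
From 3 via λ: add 4, 16.
λ-closure = {1, 3, 4, 12, 13, 14, 16, 17}, which has 8 states.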